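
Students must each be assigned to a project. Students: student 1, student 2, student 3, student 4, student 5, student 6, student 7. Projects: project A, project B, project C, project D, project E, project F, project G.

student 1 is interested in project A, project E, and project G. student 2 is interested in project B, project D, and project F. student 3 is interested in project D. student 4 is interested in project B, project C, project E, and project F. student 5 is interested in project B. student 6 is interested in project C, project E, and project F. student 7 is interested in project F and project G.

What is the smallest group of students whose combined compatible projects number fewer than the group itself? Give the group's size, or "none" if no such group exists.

A matching saturating every student exists, for instance student 1→project A, student 2→project F, student 3→project D, student 4→project C, student 5→project B, student 6→project E, student 7→project G.
By Hall's marriage theorem, this means |N(S)| ≥ |S| for every subset S, so no violating subset exists.

none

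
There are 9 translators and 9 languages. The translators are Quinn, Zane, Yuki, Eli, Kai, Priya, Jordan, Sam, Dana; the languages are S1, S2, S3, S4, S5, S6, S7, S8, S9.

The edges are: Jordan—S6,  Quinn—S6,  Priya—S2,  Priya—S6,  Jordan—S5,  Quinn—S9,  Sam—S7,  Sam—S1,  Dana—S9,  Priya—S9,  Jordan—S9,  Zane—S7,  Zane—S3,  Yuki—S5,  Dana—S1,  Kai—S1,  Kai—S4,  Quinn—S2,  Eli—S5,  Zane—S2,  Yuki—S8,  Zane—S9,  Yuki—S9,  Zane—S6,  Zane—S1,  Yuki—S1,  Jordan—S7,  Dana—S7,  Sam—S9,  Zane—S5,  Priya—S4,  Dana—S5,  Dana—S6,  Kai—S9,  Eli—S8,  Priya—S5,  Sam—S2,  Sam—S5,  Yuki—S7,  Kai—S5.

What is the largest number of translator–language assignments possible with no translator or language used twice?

One maximum matching: Quinn–S2, Zane–S3, Yuki–S9, Eli–S8, Kai–S4, Priya–S5, Jordan–S6, Sam–S1, Dana–S7.
All 9 translators are matched, so no larger matching exists.

9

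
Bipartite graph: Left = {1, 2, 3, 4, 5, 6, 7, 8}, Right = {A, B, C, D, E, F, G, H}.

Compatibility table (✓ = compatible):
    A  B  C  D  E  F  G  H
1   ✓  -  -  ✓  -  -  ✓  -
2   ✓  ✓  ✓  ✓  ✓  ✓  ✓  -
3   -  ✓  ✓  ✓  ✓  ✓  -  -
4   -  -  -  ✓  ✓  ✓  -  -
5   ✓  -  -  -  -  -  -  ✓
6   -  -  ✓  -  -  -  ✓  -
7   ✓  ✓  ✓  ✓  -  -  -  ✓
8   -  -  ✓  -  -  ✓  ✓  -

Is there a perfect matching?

Yes

A valid assignment of size 8: 1-D, 2-G, 3-B, 4-E, 5-H, 6-C, 7-A, 8-F.
Every left vertex is matched, so this is a perfect matching.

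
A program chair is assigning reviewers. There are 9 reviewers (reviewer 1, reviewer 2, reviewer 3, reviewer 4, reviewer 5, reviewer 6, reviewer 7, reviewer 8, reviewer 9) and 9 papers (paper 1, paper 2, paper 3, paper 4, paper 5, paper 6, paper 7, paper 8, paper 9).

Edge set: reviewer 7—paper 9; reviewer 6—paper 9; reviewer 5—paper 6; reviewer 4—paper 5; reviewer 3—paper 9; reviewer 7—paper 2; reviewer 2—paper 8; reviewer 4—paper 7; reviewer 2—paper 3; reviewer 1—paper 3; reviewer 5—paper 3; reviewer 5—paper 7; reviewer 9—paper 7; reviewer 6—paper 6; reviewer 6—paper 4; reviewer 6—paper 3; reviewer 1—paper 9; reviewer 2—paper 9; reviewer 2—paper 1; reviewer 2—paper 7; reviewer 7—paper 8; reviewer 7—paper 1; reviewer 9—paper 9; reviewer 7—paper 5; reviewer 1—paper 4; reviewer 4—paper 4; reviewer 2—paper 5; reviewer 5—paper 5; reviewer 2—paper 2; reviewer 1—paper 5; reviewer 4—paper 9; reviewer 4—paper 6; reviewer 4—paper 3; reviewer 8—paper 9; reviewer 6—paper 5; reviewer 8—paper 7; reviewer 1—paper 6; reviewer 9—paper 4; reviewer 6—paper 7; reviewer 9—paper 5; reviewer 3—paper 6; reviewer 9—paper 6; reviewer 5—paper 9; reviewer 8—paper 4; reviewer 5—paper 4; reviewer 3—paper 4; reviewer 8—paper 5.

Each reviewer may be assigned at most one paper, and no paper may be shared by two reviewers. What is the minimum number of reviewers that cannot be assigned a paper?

One maximum matching: reviewer 1→paper 3, reviewer 2→paper 1, reviewer 3→paper 9, reviewer 4→paper 5, reviewer 5→paper 6, reviewer 6→paper 4, reviewer 7→paper 2, reviewer 8→paper 7.
The set {reviewer 1, reviewer 3, reviewer 4, reviewer 5, reviewer 6, reviewer 8, reviewer 9} has only 6 neighbours ({paper 3, paper 4, paper 5, paper 6, paper 7, paper 9}), so by Hall's theorem at most 8 of the 9 reviewers can be matched.
That matches 8 of the 9, leaving 1 unmatched; no matching can do better.

1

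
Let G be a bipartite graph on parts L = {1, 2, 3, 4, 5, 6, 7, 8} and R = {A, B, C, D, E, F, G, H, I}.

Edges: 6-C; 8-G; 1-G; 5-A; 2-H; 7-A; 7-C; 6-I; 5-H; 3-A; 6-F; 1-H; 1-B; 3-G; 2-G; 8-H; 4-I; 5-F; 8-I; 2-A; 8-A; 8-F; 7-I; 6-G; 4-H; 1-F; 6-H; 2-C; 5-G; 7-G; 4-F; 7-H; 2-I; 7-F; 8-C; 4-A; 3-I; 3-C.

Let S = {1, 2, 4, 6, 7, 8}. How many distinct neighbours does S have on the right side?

7

The union of neighbours of {1, 2, 4, 6, 7, 8} is {A, B, C, F, G, H, I}, which has 7 elements.
Since |N(S)| = 7 ≥ |S| = 6, Hall's condition holds for this subset.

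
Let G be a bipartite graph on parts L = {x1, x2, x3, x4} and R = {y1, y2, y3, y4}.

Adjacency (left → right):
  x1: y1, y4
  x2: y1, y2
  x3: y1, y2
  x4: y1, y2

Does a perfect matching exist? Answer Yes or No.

The set {x2, x3, x4} has only 2 neighbours ({y1, y2}), so by Hall's theorem at most 3 of the 4 left vertices can be matched.
Hence no matching covers every left vertex.

No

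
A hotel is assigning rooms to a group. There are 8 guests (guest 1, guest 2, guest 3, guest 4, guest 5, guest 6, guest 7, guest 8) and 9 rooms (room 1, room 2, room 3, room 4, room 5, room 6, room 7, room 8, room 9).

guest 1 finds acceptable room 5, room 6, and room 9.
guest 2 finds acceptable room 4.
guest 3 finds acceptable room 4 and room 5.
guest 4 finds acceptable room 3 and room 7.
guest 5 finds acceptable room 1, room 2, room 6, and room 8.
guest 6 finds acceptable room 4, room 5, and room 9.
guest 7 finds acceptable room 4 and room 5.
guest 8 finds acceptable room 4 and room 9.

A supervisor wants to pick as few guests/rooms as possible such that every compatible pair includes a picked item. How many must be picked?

6

The 6 edges guest 1–room 6, guest 2–room 4, guest 3–room 5, guest 4–room 7, guest 5–room 8, guest 6–room 9 form a matching, so any vertex cover needs at least 6 vertices (one per matched edge).
Conversely {guest 1, guest 4, guest 5, room 4, room 5, room 9} meets every edge and has exactly 6 vertices, so 6 is optimal.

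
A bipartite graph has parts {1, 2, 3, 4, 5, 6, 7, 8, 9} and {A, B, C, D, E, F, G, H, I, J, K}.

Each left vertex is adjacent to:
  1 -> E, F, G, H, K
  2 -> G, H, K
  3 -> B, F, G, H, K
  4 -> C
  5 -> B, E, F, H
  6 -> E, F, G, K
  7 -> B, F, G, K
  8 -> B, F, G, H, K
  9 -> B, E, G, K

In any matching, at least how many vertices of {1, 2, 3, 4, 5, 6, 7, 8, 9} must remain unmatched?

2

A valid assignment of size 7: 1→K, 2→G, 3→F, 4→C, 5→H, 6→E, 7→B.
The set {1, 2, 3, 5, 6, 7, 8, 9} has only 6 neighbours ({B, E, F, G, H, K}), so by Hall's theorem at most 7 of the 9 left vertices can be matched.
That matches 7 of the 9, leaving 2 unmatched; no matching can do better.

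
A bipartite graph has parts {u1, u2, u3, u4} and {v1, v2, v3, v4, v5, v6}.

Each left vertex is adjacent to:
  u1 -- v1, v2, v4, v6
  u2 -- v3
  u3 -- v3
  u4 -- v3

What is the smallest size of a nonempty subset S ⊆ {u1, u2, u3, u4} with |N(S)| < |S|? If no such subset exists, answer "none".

Take S = {u2, u3}. Its neighbourhood is {v3}, so |N(S)| = 1 < |S| = 2.
No single vertex violates Hall's condition since each has at least one neighbour, so 2 is the minimum.

2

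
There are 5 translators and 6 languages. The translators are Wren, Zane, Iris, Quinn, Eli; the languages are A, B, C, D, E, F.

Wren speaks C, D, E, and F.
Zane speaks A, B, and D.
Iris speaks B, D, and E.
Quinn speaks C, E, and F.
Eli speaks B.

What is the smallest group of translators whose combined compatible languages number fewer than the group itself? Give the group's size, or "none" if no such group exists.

none

A matching saturating every translator exists, for instance Wren→D, Zane→A, Iris→E, Quinn→C, Eli→B.
By Hall's marriage theorem, this means |N(S)| ≥ |S| for every subset S, so no violating subset exists.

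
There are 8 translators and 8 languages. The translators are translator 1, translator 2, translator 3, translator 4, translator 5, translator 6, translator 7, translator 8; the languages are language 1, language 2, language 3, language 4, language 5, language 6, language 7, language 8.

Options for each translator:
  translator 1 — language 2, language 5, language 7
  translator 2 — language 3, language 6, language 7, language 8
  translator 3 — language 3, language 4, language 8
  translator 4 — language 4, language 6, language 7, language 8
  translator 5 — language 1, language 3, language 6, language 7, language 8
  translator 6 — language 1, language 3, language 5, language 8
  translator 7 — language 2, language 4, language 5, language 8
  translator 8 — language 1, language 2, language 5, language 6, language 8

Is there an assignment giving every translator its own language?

Yes

One maximum matching: translator 1–language 7, translator 2–language 3, translator 3–language 4, translator 4–language 6, translator 5–language 8, translator 6–language 1, translator 7–language 5, translator 8–language 2.
Every translator is matched, so this is a perfect matching.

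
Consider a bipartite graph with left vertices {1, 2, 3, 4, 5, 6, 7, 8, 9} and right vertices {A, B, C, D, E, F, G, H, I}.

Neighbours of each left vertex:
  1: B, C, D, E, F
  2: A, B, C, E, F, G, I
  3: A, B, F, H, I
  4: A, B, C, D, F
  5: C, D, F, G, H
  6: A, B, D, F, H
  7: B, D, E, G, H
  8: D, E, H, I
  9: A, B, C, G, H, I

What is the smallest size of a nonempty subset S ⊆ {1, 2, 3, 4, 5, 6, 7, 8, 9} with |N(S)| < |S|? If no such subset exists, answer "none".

none

A matching saturating every left vertex exists, for instance 1→E, 2→A, 3→I, 4→B, 5→C, 6→F, 7→H, 8→D, 9→G.
By Hall's marriage theorem, this means |N(S)| ≥ |S| for every subset S, so no violating subset exists.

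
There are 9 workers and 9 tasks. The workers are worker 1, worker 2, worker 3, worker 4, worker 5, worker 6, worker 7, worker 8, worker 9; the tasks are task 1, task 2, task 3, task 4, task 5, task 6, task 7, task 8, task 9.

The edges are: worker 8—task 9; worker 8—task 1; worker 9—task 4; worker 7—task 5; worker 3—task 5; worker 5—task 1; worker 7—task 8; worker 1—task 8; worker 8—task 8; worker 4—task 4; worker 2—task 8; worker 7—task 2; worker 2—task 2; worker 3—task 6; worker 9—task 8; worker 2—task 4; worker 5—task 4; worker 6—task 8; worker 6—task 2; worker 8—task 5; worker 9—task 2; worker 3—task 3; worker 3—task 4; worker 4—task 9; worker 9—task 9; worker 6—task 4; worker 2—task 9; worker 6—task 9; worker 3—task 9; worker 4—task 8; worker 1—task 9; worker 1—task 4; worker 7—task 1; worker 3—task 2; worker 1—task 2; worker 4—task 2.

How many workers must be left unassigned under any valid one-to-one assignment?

2

For example, pair worker 1–task 4, worker 2–task 9, worker 3–task 6, worker 4–task 8, worker 5–task 1, worker 6–task 2, worker 7–task 5.
The set {worker 1, worker 2, worker 4, worker 5, worker 6, worker 7, worker 8, worker 9} has only 6 neighbours ({task 1, task 2, task 4, task 5, task 8, task 9}), so by Hall's theorem at most 7 of the 9 workers can be matched.
That matches 7 of the 9, leaving 2 unmatched; no matching can do better.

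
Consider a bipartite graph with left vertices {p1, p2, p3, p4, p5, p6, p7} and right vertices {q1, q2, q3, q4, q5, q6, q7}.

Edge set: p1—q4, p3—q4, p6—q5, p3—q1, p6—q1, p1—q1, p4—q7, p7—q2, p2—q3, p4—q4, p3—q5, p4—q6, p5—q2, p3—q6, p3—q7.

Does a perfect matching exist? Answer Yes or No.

No

The set {p5, p7} has only 1 neighbour ({q2}), so by Hall's theorem at most 6 of the 7 left vertices can be matched.
Hence no matching covers every left vertex.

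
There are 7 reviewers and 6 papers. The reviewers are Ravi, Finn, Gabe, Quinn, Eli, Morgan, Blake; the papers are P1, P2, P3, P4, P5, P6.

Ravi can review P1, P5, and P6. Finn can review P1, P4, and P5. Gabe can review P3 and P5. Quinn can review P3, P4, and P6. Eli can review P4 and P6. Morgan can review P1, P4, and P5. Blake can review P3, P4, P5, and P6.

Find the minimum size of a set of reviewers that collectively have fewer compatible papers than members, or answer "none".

6

Take S = {Ravi, Finn, Gabe, Quinn, Eli, Morgan}. Its neighbourhood is {P1, P3, P4, P5, P6}, so |N(S)| = 5 < |S| = 6.
Every subset of size less than 6 has at least as many neighbours as members, so 6 is the minimum.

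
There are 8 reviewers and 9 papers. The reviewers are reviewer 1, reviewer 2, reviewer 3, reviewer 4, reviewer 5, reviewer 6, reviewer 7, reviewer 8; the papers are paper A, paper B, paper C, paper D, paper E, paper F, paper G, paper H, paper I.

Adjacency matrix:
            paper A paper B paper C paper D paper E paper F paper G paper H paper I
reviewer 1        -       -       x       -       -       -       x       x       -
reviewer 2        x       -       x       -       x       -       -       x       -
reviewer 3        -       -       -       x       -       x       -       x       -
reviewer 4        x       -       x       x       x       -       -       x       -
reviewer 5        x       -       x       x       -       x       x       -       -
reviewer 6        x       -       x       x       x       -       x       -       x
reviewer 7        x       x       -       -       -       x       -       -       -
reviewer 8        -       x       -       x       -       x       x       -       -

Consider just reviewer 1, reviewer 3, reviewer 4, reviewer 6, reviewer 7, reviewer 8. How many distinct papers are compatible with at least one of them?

The union of neighbours of {reviewer 1, reviewer 3, reviewer 4, reviewer 6, reviewer 7, reviewer 8} is {paper A, paper B, paper C, paper D, paper E, paper F, paper G, paper H, paper I}, which has 9 elements.
Since |N(S)| = 9 ≥ |S| = 6, Hall's condition holds for this subset.

9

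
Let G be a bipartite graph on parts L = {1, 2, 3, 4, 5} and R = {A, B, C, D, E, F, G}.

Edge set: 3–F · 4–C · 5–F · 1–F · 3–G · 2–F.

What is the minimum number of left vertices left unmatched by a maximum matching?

2

For example, pair 1-F, 3-G, 4-C.
The set {1, 2, 5} has only 1 neighbour ({F}), so by Hall's theorem at most 3 of the 5 left vertices can be matched.
That matches 3 of the 5, leaving 2 unmatched; no matching can do better.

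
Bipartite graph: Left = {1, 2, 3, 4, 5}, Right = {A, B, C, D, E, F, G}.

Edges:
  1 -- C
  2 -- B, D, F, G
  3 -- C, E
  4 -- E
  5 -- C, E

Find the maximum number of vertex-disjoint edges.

A valid assignment of size 3: 1→C, 2→B, 3→E.
The set {1, 3, 4, 5} has only 2 neighbours ({C, E}), so by Hall's theorem at most 3 of the 5 left vertices can be matched.

3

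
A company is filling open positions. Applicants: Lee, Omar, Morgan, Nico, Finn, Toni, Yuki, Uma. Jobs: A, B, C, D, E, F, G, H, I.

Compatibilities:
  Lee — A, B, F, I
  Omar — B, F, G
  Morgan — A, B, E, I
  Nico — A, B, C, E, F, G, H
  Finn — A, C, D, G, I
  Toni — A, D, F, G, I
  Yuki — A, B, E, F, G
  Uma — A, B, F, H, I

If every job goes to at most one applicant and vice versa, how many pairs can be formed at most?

For example, pair Lee–B, Omar–F, Morgan–I, Nico–H, Finn–D, Toni–G, Yuki–E, Uma–A.
This saturates every applicant, so 8 is the maximum.

8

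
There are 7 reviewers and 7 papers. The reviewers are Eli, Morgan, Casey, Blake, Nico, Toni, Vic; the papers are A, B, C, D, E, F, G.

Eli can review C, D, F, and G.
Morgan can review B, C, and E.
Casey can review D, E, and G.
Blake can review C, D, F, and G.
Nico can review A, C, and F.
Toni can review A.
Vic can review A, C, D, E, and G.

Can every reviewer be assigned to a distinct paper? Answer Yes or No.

One maximum matching: Eli-D, Morgan-B, Casey-E, Blake-C, Nico-F, Toni-A, Vic-G.
Every reviewer is matched, so this is a perfect matching.

Yes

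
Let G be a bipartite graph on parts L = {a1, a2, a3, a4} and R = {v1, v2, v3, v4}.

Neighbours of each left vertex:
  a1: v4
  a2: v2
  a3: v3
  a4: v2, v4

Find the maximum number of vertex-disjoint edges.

A valid assignment of size 3: a1→v4, a2→v2, a3→v3.
The set {a1, a2, a4} has only 2 neighbours ({v2, v4}), so by Hall's theorem at most 3 of the 4 left vertices can be matched.

3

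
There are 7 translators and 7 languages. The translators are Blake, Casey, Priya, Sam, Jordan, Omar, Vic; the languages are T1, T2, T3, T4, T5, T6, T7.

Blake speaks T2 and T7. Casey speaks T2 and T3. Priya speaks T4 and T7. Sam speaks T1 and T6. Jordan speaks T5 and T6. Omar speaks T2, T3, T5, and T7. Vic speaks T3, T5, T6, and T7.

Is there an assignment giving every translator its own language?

One maximum matching: Blake→T2, Casey→T3, Priya→T4, Sam→T1, Jordan→T6, Omar→T5, Vic→T7.
All 7 translators are covered.

Yes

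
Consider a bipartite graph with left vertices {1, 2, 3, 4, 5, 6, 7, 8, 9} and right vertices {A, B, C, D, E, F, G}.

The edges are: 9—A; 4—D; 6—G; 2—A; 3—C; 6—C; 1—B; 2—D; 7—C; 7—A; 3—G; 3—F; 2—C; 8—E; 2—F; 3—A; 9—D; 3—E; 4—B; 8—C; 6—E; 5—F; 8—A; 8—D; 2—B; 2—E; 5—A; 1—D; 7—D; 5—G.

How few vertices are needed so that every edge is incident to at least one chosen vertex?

7

The 7 edges 1–D, 2–A, 3–G, 4–B, 5–F, 6–E, 7–C form a matching, so any vertex cover needs at least 7 vertices (one per matched edge).
Conversely {A, B, C, D, E, F, G} meets every edge and has exactly 7 vertices, so 7 is optimal.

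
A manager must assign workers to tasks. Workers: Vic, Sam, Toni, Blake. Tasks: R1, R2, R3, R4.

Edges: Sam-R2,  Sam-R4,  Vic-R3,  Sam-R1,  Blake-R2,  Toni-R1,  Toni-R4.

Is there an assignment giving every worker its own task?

Yes

One maximum matching: Vic–R3, Sam–R4, Toni–R1, Blake–R2.
Every worker is matched, so this is a perfect matching.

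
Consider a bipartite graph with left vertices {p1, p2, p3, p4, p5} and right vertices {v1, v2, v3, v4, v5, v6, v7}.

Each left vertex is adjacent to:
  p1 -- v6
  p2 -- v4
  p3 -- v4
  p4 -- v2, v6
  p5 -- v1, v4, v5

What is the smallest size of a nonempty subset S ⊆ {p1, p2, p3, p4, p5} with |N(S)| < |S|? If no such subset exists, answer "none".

2

Take S = {p2, p3}. Its neighbourhood is {v4}, so |N(S)| = 1 < |S| = 2.
No single vertex violates Hall's condition since each has at least one neighbour, so 2 is the minimum.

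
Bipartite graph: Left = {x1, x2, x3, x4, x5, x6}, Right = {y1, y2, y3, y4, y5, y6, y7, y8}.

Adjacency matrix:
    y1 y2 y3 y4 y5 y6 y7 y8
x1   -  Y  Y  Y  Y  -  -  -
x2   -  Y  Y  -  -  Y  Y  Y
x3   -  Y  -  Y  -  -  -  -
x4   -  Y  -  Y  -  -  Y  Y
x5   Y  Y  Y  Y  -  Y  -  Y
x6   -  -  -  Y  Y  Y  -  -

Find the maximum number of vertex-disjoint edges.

One maximum matching: x1–y3, x2–y7, x3–y2, x4–y8, x5–y6, x6–y4.
This saturates every left vertex, so 6 is the maximum.

6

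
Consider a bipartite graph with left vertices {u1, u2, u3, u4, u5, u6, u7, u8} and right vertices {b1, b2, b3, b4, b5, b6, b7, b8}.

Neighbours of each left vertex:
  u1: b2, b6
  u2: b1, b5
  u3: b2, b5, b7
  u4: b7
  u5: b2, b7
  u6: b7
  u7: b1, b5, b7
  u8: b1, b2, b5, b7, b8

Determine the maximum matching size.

For example, pair u1→b6, u2→b1, u3→b5, u4→b7, u5→b2, u8→b8.
The set {u2, u3, u4, u5, u6, u7} has only 4 neighbours ({b1, b2, b5, b7}), so by Hall's theorem at most 6 of the 8 left vertices can be matched.

6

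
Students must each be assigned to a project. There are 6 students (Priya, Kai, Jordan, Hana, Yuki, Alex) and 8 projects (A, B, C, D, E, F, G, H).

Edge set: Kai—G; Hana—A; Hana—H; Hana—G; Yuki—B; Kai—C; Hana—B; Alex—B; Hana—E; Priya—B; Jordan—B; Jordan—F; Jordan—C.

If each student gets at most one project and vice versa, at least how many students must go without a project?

A valid assignment of size 4: Priya–B, Kai–C, Jordan–F, Hana–G.
The set {Priya, Yuki, Alex} has only 1 neighbour ({B}), so by Hall's theorem at most 4 of the 6 students can be matched.
That matches 4 of the 6, leaving 2 unmatched; no matching can do better.

2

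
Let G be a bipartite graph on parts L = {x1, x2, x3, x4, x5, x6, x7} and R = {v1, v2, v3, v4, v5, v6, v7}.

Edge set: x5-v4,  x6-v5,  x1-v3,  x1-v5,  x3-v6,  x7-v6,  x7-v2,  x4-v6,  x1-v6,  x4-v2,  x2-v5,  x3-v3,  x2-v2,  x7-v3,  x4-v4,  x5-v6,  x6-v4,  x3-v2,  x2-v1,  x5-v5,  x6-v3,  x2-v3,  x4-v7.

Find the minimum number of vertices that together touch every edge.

A maximum matching has 7 edges (e.g. x1–v5, x2–v1, x3–v6, x4–v7, x5–v4, x6–v3, x7–v2).
By König's theorem the minimum vertex cover has the same size. One such cover is {x1, x2, x3, x4, x5, x6, x7}.

7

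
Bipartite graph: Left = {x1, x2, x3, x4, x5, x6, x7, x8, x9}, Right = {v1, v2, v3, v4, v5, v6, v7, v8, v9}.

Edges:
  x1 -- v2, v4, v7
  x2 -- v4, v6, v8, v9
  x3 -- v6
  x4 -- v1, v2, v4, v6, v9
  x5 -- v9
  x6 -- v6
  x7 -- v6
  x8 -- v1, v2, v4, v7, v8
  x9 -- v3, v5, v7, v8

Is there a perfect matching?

The set {x3, x6, x7} has only 1 neighbour ({v6}), so by Hall's theorem at most 7 of the 9 left vertices can be matched.
Hence no matching covers every left vertex.

No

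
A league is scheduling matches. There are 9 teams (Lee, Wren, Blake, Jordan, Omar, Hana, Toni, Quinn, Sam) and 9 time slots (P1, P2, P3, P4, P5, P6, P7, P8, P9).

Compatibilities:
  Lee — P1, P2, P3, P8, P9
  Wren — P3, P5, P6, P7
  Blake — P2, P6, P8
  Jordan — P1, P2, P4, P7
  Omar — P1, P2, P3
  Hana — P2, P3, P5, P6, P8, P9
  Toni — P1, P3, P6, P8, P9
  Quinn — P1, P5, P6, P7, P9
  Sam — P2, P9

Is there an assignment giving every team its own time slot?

One maximum matching: Lee-P8, Wren-P5, Blake-P6, Jordan-P4, Omar-P2, Hana-P3, Toni-P1, Quinn-P7, Sam-P9.
All 9 teams are covered.

Yes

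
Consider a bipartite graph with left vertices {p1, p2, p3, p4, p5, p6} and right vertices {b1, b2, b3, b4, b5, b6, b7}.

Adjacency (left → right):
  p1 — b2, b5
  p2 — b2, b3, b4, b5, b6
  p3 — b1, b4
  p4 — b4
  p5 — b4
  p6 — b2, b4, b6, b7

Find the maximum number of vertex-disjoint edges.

For example, pair p1-b2, p2-b5, p3-b1, p4-b4, p6-b6.
The set {p4, p5} has only 1 neighbour ({b4}), so by Hall's theorem at most 5 of the 6 left vertices can be matched.

5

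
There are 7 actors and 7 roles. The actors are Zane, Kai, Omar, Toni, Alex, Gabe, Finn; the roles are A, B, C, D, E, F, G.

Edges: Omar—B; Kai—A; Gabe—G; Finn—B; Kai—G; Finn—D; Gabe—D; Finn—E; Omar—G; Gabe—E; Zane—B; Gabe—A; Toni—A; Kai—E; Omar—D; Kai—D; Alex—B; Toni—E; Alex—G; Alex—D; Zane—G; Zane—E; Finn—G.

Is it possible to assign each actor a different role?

No

The set {Zane, Kai, Omar, Toni, Alex, Gabe, Finn} has only 5 neighbours ({A, B, D, E, G}), so by Hall's theorem at most 5 of the 7 actors can be matched.
Hence no matching covers every actor.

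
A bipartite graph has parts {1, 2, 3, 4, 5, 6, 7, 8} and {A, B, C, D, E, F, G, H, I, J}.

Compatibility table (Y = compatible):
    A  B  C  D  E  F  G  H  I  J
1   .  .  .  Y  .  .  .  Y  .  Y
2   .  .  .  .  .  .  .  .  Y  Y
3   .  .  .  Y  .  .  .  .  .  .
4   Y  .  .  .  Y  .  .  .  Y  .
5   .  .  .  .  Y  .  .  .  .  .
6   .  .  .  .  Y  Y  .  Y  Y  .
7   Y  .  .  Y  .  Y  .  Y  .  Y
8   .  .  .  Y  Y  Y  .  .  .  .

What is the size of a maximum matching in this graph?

7

A valid assignment of size 7: 1–H, 2–I, 3–D, 4–A, 5–E, 6–F, 7–J.
The set {1, 2, 3, 4, 5, 6, 7, 8} has only 7 neighbours ({A, D, E, F, H, I, J}), so by Hall's theorem at most 7 of the 8 left vertices can be matched.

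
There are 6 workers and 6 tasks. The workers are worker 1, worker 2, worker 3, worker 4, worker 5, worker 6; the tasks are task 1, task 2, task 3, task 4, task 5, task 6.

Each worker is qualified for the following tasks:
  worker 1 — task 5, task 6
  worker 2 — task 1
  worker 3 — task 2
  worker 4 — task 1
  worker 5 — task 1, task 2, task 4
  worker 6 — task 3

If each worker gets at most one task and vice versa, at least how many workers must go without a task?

1

A valid assignment of size 5: worker 1-task 5, worker 2-task 1, worker 3-task 2, worker 5-task 4, worker 6-task 3.
The set {worker 2, worker 4} has only 1 neighbour ({task 1}), so by Hall's theorem at most 5 of the 6 workers can be matched.
That matches 5 of the 6, leaving 1 unmatched; no matching can do better.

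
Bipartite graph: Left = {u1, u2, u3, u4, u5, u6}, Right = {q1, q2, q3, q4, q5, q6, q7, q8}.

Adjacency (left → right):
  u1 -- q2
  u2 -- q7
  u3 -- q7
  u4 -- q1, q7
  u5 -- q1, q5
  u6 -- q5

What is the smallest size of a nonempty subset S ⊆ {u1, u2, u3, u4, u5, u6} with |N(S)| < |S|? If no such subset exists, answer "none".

Take S = {u2, u3}. Its neighbourhood is {q7}, so |N(S)| = 1 < |S| = 2.
No single vertex violates Hall's condition since each has at least one neighbour, so 2 is the minimum.

2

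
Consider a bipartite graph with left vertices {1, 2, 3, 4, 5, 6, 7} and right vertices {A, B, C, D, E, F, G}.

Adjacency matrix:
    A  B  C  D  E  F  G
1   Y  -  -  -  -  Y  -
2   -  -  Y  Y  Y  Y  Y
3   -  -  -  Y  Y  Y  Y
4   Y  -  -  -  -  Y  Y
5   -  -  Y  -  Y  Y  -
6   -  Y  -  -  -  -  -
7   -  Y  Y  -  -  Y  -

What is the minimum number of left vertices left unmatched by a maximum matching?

One maximum matching: 1→A, 2→E, 3→D, 4→G, 5→C, 6→B, 7→F.
This saturates every left vertex, so 7 is the maximum.
That matches 7 of the 7, leaving 0 unmatched; no matching can do better.

0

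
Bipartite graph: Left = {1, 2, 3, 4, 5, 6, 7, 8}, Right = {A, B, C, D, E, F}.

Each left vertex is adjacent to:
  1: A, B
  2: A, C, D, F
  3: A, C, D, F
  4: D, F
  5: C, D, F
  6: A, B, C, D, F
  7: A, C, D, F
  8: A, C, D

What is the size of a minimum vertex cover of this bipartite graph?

{A, B, C, D, F} is a vertex cover of size 5: every edge has an endpoint in this set.
No smaller cover exists because 1–B, 2–C, 3–A, 4–D, 5–F is a matching of size 5, and a cover must include an endpoint of each of these disjoint edges (König's theorem).

5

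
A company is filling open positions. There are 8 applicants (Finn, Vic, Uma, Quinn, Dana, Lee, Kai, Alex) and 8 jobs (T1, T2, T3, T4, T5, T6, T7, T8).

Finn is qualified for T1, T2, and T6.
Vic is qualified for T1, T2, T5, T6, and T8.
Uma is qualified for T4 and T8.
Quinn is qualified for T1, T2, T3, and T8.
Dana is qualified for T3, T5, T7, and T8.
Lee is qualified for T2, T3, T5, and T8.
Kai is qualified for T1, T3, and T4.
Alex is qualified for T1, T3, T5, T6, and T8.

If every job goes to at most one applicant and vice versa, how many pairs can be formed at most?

For example, pair Finn–T2, Vic–T6, Uma–T4, Quinn–T3, Dana–T7, Lee–T8, Kai–T1, Alex–T5.
All 8 applicants are matched, so no larger matching exists.

8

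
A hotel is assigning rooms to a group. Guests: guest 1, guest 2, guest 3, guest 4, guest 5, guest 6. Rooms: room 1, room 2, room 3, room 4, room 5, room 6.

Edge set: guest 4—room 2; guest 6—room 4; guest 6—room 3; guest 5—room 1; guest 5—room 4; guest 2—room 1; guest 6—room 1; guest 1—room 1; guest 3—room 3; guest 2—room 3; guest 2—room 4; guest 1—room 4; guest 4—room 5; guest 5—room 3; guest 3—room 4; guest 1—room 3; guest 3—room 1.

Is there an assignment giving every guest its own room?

No

The set {guest 1, guest 2, guest 3, guest 5, guest 6} has only 3 neighbours ({room 1, room 3, room 4}), so by Hall's theorem at most 4 of the 6 guests can be matched.
Hence no matching covers every guest.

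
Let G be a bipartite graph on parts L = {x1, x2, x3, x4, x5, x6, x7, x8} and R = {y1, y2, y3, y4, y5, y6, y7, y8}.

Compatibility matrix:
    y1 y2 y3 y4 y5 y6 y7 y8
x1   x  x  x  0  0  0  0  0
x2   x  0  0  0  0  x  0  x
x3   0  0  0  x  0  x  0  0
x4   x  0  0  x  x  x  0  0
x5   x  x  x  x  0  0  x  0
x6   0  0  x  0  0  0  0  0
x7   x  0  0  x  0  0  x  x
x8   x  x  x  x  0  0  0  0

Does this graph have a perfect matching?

Yes

One maximum matching: x1–y2, x2–y8, x3–y6, x4–y5, x5–y4, x6–y3, x7–y7, x8–y1.
All 8 left vertices are covered.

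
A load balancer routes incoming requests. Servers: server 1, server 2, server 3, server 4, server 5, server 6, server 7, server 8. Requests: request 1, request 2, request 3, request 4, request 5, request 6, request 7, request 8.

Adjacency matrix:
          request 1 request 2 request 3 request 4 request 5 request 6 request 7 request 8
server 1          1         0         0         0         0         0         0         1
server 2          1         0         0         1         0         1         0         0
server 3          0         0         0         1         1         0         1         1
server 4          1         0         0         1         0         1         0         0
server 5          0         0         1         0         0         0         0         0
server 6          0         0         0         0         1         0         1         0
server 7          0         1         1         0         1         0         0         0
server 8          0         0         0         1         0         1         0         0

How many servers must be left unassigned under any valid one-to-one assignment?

One maximum matching: server 1→request 8, server 2→request 4, server 3→request 7, server 4→request 1, server 5→request 3, server 6→request 5, server 7→request 2, server 8→request 6.
This saturates every server, so 8 is the maximum.
That matches 8 of the 8, leaving 0 unmatched; no matching can do better.

0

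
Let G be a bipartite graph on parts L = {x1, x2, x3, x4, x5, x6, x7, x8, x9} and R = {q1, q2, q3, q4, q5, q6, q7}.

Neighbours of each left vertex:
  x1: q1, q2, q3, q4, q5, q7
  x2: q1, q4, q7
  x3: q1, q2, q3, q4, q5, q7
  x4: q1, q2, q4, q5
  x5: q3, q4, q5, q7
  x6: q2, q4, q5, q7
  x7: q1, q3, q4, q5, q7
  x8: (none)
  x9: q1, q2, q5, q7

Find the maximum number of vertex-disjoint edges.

6

A valid assignment of size 6: x1→q5, x2→q1, x3→q3, x4→q4, x5→q7, x6→q2.
The set {x1, x2, x3, x4, x5, x6, x7, x8, x9} has only 6 neighbours ({q1, q2, q3, q4, q5, q7}), so by Hall's theorem at most 6 of the 9 left vertices can be matched.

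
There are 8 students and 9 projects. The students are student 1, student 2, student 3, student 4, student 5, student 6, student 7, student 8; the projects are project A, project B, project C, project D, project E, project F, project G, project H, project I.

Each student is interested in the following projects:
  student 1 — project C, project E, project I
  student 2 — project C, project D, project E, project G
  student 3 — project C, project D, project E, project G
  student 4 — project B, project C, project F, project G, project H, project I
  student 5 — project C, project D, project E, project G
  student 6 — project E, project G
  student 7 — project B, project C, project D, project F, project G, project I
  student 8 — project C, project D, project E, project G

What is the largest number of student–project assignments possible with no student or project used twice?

One maximum matching: student 1→project I, student 2→project D, student 3→project G, student 4→project B, student 5→project C, student 6→project E, student 7→project F.
The set {student 2, student 3, student 5, student 6, student 8} has only 4 neighbours ({project C, project D, project E, project G}), so by Hall's theorem at most 7 of the 8 students can be matched.

7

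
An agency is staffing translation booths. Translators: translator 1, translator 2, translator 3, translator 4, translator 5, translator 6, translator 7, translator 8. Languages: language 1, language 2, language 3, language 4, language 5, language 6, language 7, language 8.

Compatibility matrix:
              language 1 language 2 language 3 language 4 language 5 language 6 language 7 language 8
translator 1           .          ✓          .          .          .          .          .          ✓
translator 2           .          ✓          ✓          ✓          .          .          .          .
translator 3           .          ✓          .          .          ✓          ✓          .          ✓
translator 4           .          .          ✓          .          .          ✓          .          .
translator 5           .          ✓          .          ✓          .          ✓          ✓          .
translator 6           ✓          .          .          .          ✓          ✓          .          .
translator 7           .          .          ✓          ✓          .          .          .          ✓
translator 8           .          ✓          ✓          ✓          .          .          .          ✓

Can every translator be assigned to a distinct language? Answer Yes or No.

One maximum matching: translator 1-language 2, translator 2-language 3, translator 3-language 5, translator 4-language 6, translator 5-language 7, translator 6-language 1, translator 7-language 4, translator 8-language 8.
Every translator is matched, so this is a perfect matching.

Yes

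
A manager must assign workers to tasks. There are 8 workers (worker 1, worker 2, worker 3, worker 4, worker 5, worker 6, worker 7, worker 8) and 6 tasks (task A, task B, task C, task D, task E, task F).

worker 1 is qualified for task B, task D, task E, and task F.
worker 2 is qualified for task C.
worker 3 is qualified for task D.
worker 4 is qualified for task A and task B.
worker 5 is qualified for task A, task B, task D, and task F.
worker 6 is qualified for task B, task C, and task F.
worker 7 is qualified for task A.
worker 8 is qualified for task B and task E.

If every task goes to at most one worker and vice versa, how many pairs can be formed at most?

6

For example, pair worker 1→task E, worker 2→task C, worker 3→task D, worker 4→task B, worker 5→task A, worker 6→task F.
The set {worker 1, worker 2, worker 3, worker 4, worker 5, worker 6, worker 7, worker 8} has only 6 neighbours ({task A, task B, task C, task D, task E, task F}), so by Hall's theorem at most 6 of the 8 workers can be matched.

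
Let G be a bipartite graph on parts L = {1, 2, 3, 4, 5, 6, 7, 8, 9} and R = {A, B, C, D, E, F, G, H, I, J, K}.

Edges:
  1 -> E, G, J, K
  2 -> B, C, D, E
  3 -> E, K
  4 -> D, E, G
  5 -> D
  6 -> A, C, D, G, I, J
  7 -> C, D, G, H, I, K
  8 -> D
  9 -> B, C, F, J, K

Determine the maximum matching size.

8

A valid assignment of size 8: 1-E, 2-B, 3-K, 4-G, 5-D, 6-A, 7-H, 9-J.
The set {5, 8} has only 1 neighbour ({D}), so by Hall's theorem at most 8 of the 9 left vertices can be matched.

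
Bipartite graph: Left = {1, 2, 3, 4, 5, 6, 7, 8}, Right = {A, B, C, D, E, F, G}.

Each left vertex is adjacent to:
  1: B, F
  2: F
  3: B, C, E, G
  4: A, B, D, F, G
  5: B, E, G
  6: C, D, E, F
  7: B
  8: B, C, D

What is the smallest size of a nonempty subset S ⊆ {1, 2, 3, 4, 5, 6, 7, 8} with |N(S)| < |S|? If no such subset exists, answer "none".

Take S = {1, 2, 7}. Its neighbourhood is {B, F}, so |N(S)| = 2 < |S| = 3.
Every subset of size less than 3 has at least as many neighbours as members, so 3 is the minimum.

3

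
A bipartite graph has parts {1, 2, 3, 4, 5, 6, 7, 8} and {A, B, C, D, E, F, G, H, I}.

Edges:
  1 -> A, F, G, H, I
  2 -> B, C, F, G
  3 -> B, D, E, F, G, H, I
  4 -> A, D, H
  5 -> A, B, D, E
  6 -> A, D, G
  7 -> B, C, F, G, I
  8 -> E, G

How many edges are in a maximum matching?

For example, pair 1-F, 2-C, 3-G, 4-H, 5-D, 6-A, 7-B, 8-E.
This saturates every left vertex, so 8 is the maximum.

8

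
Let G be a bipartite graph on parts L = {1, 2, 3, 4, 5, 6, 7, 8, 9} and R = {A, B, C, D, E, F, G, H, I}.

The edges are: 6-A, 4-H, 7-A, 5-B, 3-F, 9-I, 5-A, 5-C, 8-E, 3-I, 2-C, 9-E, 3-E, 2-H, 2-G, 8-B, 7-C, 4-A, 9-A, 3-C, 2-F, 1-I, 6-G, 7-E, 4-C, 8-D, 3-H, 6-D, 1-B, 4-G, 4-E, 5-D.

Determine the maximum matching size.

9

One maximum matching: 1–I, 2–F, 3–H, 4–A, 5–B, 6–G, 7–C, 8–D, 9–E.
All 9 left vertices are matched, so no larger matching exists.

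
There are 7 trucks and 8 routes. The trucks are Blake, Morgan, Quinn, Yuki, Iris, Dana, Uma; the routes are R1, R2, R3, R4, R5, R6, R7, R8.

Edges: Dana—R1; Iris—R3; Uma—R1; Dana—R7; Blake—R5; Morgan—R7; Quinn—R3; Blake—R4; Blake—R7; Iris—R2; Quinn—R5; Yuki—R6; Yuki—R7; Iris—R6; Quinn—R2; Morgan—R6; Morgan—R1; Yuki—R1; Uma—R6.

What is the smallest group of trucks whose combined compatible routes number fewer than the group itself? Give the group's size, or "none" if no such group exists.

4

Take S = {Morgan, Yuki, Dana, Uma}. Its neighbourhood is {R1, R6, R7}, so |N(S)| = 3 < |S| = 4.
Every subset of size less than 4 has at least as many neighbours as members, so 4 is the minimum.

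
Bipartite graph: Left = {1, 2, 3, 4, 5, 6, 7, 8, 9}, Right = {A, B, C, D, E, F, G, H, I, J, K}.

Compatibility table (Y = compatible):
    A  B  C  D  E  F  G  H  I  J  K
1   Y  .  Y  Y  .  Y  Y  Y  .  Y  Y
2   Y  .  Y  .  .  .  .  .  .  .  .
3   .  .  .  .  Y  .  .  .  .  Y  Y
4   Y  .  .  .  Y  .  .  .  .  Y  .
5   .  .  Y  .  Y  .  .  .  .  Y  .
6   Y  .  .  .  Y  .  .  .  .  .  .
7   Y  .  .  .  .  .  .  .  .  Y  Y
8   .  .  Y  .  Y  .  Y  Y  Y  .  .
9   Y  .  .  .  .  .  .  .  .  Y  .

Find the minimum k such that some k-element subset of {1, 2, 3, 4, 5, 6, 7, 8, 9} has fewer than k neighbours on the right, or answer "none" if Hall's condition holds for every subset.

5

Take S = {2, 4, 5, 6, 9}. Its neighbourhood is {A, C, E, J}, so |N(S)| = 4 < |S| = 5.
Every subset of size less than 5 has at least as many neighbours as members, so 5 is the minimum.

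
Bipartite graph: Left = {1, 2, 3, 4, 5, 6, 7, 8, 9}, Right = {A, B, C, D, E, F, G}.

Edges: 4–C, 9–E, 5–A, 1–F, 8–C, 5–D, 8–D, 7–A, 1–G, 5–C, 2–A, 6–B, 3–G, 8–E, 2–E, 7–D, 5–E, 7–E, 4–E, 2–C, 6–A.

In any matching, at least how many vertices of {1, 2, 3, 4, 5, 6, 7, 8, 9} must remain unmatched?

2

One maximum matching: 1–F, 2–A, 3–G, 4–C, 5–D, 6–B, 7–E.
The set {2, 4, 5, 7, 8, 9} has only 4 neighbours ({A, C, D, E}), so by Hall's theorem at most 7 of the 9 left vertices can be matched.
That matches 7 of the 9, leaving 2 unmatched; no matching can do better.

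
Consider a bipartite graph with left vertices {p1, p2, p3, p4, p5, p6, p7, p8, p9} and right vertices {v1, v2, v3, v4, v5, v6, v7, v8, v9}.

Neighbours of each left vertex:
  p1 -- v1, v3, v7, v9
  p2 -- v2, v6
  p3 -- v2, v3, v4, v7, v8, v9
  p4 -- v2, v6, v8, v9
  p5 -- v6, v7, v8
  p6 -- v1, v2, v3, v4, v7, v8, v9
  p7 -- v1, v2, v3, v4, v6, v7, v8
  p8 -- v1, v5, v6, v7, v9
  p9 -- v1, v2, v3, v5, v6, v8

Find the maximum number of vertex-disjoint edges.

One maximum matching: p1–v7, p2–v2, p3–v4, p4–v9, p5–v6, p6–v3, p7–v1, p8–v5, p9–v8.
All 9 left vertices are matched, so no larger matching exists.

9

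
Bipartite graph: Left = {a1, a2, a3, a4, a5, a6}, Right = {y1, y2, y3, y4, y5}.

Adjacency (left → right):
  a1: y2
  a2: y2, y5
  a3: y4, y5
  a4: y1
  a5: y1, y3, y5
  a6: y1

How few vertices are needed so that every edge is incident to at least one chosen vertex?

The 5 edges a1–y2, a2–y5, a3–y4, a4–y1, a5–y3 form a matching, so any vertex cover needs at least 5 vertices (one per matched edge).
Conversely {a1, a2, a3, a5, y1} meets every edge and has exactly 5 vertices, so 5 is optimal.

5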